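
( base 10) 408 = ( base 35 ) bn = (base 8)630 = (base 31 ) d5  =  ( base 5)3113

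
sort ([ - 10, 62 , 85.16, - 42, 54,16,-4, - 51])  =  [-51, - 42,  -  10,-4, 16, 54,62, 85.16 ]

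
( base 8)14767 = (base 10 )6647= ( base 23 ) CD0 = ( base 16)19F7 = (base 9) 10105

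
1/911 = 1/911 =0.00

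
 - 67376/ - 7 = 9625 + 1/7=9625.14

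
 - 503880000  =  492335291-996215291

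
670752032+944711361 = 1615463393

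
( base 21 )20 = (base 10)42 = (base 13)33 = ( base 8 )52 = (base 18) 26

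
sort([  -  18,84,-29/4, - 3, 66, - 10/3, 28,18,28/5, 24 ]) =[ - 18,-29/4,-10/3, -3,28/5, 18 , 24, 28,  66, 84 ] 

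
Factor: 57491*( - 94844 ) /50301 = - 5452676404/50301 = -2^2* 3^(  -  7 ) *7^1*23^( - 1 )*43^1*131^1*181^1*191^1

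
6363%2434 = 1495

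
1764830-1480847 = 283983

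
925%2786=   925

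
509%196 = 117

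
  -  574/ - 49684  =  287/24842 = 0.01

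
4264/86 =2132/43 = 49.58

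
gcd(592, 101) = 1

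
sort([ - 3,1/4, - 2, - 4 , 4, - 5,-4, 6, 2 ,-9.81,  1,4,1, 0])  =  [ - 9.81, - 5 , - 4,-4,- 3, - 2, 0, 1/4, 1,1,  2,4, 4,6]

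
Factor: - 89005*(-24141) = 3^1*5^1*7^1*13^1 * 619^1* 2543^1 = 2148669705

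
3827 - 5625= - 1798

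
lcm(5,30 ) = 30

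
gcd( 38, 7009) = 1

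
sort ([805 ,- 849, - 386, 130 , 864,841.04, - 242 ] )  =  [- 849 , - 386, - 242,130, 805 , 841.04, 864 ]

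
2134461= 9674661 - 7540200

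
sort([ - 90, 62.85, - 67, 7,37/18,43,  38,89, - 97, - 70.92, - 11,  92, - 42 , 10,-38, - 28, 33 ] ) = [ - 97 ,- 90, - 70.92, - 67,- 42, - 38, - 28,-11,  37/18 , 7, 10, 33,38 , 43, 62.85,  89, 92 ]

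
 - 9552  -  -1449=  -8103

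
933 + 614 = 1547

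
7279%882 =223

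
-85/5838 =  - 85/5838 = - 0.01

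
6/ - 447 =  - 2/149 = - 0.01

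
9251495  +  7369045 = 16620540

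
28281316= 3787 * 7468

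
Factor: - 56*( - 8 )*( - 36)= -2^8*3^2*7^1 = -16128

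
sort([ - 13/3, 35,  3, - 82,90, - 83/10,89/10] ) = [ - 82, - 83/10, - 13/3, 3, 89/10, 35,90 ]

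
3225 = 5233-2008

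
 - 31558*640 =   -  20197120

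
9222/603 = 15 + 59/201 = 15.29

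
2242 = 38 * 59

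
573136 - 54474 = 518662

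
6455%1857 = 884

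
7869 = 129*61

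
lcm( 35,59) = 2065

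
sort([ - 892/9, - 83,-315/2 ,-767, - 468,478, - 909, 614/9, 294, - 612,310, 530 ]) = [ - 909,-767, - 612, - 468, - 315/2,-892/9, - 83, 614/9,294,310,478,530 ]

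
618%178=84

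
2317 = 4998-2681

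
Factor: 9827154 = 2^1 * 3^2*53^1*10301^1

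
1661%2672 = 1661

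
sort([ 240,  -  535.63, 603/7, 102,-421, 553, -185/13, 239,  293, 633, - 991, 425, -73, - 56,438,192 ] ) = [ - 991,- 535.63,-421,-73, -56,-185/13,603/7,102, 192 , 239, 240 , 293, 425,438,  553,633]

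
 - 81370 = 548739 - 630109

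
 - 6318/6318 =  -1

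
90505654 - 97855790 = - 7350136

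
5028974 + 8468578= 13497552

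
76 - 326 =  - 250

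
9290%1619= 1195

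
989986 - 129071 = 860915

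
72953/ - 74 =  - 986 + 11/74 = -985.85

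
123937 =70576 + 53361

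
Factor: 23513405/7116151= 5^1 *7^ ( -1)*53^( - 1 )*19181^( - 1)*4702681^1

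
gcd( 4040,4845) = 5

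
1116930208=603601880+513328328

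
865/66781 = 865/66781 = 0.01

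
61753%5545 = 758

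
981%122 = 5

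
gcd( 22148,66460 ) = 4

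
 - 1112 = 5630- 6742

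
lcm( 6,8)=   24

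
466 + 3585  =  4051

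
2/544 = 1/272 = 0.00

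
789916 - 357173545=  -356383629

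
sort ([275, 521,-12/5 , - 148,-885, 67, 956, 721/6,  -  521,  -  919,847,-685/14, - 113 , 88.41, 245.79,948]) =[ - 919, - 885, - 521, -148, -113,-685/14, - 12/5 , 67,88.41 , 721/6 , 245.79, 275 , 521,  847, 948, 956]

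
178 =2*89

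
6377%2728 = 921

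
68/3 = 68/3  =  22.67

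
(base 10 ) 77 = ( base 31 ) 2f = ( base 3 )2212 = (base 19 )41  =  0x4d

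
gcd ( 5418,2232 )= 18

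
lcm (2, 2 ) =2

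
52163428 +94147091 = 146310519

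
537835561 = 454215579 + 83619982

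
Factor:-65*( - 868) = 2^2 * 5^1*7^1*13^1 *31^1 = 56420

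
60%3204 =60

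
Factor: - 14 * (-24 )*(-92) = -30912=-  2^6*3^1*7^1*23^1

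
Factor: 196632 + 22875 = 3^1*19^1*3851^1 = 219507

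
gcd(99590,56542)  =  2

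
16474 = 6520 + 9954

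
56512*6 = 339072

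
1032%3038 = 1032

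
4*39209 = 156836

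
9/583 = 9/583  =  0.02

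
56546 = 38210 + 18336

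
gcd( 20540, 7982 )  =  26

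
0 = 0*7994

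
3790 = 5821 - 2031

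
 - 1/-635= 1/635 = 0.00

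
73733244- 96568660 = -22835416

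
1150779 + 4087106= 5237885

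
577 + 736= 1313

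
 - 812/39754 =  - 1 + 19471/19877 =- 0.02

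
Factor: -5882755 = - 5^1*47^1*25033^1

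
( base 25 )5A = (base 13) a5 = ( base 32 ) 47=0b10000111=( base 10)135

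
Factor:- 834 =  - 2^1 *3^1*139^1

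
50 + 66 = 116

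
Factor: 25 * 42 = 2^1*3^1*5^2*7^1 = 1050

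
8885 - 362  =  8523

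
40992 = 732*56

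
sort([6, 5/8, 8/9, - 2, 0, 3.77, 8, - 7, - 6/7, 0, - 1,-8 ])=[ - 8 ,- 7, - 2, - 1,-6/7, 0, 0, 5/8, 8/9,3.77,6,8] 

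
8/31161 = 8/31161  =  0.00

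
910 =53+857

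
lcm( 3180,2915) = 34980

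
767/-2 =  - 384 + 1/2 = - 383.50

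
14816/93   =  14816/93 = 159.31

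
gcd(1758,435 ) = 3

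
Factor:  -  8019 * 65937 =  - 528748803 = -3^7*11^1*31^1*709^1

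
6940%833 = 276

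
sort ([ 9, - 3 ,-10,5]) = [ - 10,-3, 5, 9] 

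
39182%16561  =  6060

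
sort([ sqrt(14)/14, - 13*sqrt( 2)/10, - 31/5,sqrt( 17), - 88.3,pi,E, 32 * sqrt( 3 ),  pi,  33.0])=[ - 88.3, - 31/5, - 13*sqrt(2)/10, sqrt( 14)/14,  E,pi,pi,sqrt(17),33.0,32*sqrt(3 ) ]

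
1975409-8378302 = -6402893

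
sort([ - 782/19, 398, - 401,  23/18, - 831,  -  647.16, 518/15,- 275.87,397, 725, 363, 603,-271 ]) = [  -  831, - 647.16, - 401  ,  -  275.87, - 271, - 782/19,23/18, 518/15,363, 397, 398, 603,725] 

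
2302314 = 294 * 7831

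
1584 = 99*16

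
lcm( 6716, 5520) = 402960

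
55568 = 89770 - 34202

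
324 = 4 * 81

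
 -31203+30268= - 935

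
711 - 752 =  - 41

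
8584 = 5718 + 2866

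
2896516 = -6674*( - 434)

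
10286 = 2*5143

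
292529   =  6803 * 43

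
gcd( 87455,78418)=1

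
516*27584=14233344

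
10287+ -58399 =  - 48112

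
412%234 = 178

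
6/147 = 2/49 = 0.04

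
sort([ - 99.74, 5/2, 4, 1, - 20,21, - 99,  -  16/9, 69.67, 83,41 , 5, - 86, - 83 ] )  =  [ - 99.74, -99, - 86, - 83, - 20, - 16/9,1, 5/2,4,5, 21, 41, 69.67, 83 ]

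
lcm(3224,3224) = 3224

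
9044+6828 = 15872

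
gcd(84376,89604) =4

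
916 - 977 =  - 61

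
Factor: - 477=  - 3^2*53^1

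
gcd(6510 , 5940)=30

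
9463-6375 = 3088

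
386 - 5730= - 5344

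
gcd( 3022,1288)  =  2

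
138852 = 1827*76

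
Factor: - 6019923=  - 3^1*7^1*13^1 * 22051^1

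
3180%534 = 510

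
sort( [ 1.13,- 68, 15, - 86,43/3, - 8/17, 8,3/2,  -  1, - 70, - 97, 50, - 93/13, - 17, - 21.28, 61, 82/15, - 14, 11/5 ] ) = [ - 97, - 86, - 70, - 68, - 21.28, - 17, - 14,- 93/13,-1, - 8/17, 1.13, 3/2, 11/5,  82/15, 8, 43/3, 15, 50,61]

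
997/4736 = 997/4736 = 0.21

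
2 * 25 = 50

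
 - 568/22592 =-1 + 2753/2824=   - 0.03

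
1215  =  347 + 868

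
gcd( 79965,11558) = 1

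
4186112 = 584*7168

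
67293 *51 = 3431943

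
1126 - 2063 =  - 937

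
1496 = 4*374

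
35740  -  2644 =33096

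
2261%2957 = 2261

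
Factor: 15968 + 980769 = 7^1 * 142391^1 = 996737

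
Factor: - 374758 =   -  2^1 * 187379^1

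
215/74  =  2 + 67/74 = 2.91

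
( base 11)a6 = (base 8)164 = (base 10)116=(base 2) 1110100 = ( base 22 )56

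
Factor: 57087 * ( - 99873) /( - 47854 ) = 5701449951/47854 = 2^( - 1)*3^8 * 71^( - 1 ) * 137^1*337^( - 1 )*6343^1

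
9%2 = 1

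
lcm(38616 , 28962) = 115848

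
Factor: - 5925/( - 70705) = 15/179  =  3^1*5^1*179^(-1)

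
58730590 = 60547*970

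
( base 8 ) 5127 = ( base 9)3561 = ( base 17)92C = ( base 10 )2647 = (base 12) 1647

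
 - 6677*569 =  - 3799213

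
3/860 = 3/860=0.00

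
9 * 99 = 891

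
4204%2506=1698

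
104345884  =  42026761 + 62319123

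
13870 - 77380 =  - 63510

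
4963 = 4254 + 709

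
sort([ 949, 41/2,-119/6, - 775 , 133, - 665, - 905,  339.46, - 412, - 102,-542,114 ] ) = [- 905, - 775 ,-665,-542, - 412, - 102, - 119/6,  41/2,  114,133,339.46,949 ] 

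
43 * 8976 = 385968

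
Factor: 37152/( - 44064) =-43/51 =-  3^( - 1)*17^ (  -  1)*43^1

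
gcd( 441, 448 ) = 7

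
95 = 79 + 16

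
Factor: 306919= 306919^1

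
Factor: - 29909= - 11^1*2719^1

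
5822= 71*82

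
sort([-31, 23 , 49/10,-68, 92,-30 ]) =[-68, - 31, -30, 49/10, 23,92]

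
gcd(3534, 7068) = 3534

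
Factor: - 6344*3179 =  - 2^3*11^1*13^1*17^2 * 61^1 = - 20167576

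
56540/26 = 28270/13 = 2174.62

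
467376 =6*77896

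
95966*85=8157110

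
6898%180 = 58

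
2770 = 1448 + 1322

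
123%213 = 123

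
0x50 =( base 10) 80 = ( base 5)310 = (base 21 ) 3h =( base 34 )2c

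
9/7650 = 1/850= 0.00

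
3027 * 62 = 187674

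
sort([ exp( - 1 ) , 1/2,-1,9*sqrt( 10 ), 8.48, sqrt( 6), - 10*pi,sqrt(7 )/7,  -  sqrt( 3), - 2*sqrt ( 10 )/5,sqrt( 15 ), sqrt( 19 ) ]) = [ - 10*pi, - sqrt(3), - 2*sqrt(10)/5,-1, exp( - 1 ),sqrt( 7 )/7, 1/2, sqrt( 6),  sqrt ( 15),sqrt(19), 8.48, 9*sqrt( 10 ) ] 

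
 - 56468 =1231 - 57699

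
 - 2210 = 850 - 3060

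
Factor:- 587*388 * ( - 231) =2^2*3^1*7^1*11^1*97^1*587^1 = 52611636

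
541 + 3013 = 3554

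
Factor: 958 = 2^1*479^1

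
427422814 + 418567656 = 845990470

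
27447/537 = 9149/179  =  51.11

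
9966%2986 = 1008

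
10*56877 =568770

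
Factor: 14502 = 2^1*3^1 * 2417^1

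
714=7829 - 7115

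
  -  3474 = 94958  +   - 98432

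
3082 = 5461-2379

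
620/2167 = 620/2167  =  0.29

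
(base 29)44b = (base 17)c16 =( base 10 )3491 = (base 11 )2694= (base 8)6643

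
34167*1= 34167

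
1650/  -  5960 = - 1+431/596 =-0.28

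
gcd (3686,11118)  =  2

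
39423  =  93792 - 54369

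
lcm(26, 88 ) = 1144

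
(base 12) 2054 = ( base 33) 37m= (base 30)3RA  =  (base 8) 6700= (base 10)3520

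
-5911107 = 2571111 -8482218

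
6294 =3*2098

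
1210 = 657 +553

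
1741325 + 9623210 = 11364535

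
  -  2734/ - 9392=1367/4696 = 0.29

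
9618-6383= 3235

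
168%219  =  168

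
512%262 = 250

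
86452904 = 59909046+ 26543858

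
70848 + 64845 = 135693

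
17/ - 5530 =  - 1 + 5513/5530= - 0.00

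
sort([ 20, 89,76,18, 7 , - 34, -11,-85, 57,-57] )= [  -  85,-57,-34, - 11, 7,  18, 20, 57,  76 , 89]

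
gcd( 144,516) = 12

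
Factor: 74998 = 2^1*7^1*11^1*487^1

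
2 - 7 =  - 5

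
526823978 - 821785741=  -  294961763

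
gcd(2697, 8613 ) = 87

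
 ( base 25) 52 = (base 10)127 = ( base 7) 241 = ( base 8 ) 177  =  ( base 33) 3s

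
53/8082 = 53/8082 = 0.01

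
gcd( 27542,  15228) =94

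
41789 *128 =5348992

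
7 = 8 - 1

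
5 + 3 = 8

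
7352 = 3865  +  3487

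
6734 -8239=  - 1505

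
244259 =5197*47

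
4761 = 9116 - 4355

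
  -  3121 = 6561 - 9682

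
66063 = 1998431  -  1932368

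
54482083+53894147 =108376230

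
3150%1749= 1401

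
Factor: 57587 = 57587^1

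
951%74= 63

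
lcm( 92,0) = 0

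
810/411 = 1 + 133/137= 1.97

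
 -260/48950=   -  26/4895 =- 0.01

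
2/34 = 1/17 = 0.06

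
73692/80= 18423/20= 921.15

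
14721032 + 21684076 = 36405108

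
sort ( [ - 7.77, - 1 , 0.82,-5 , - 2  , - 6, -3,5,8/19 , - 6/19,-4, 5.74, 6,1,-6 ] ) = [- 7.77, - 6, - 6, - 5, - 4, - 3,- 2, -1,-6/19, 8/19, 0.82, 1,5, 5.74, 6]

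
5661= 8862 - 3201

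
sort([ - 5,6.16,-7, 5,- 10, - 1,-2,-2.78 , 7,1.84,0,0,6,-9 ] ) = [ - 10, - 9, - 7  , - 5,-2.78, - 2, - 1,  0,  0,1.84,5,  6,6.16,7]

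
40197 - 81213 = -41016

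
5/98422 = 5/98422= 0.00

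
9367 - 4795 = 4572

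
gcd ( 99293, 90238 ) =1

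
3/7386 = 1/2462 = 0.00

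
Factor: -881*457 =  - 402617  =  - 457^1 * 881^1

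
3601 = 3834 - 233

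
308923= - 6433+315356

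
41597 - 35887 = 5710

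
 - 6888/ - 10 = 3444/5 = 688.80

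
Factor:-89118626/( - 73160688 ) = 44559313/36580344 =2^( - 3)*3^(  -  1 )*19^2*123433^1*1524181^ ( - 1 ) 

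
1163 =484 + 679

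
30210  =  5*6042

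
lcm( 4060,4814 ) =336980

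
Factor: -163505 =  -5^1 * 53^1*617^1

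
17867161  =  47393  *377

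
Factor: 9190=2^1* 5^1*919^1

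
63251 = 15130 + 48121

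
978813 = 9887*99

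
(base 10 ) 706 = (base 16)2c2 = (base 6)3134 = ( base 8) 1302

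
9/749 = 9/749 = 0.01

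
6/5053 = 6/5053= 0.00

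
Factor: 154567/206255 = 5^( - 1)*83^(  -  1)*311^1 = 311/415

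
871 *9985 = 8696935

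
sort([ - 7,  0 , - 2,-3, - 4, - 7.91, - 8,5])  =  [ - 8,  -  7.91, -7, - 4 , - 3,-2,0 , 5 ] 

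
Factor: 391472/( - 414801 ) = -688/729 = - 2^4*3^( - 6)*43^1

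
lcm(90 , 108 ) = 540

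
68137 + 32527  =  100664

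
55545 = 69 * 805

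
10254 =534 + 9720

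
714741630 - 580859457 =133882173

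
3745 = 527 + 3218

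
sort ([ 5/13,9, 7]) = [ 5/13,7, 9 ] 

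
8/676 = 2/169 = 0.01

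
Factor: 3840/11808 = 2^3 *3^( - 1)*5^1*41^( - 1) = 40/123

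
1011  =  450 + 561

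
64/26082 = 32/13041 = 0.00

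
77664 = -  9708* (-8)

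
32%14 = 4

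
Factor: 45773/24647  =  7^( - 1)*13^1 = 13/7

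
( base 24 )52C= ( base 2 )101101111100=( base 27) 40O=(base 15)d10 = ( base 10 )2940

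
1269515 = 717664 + 551851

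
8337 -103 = 8234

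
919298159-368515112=550783047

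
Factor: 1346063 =1346063^1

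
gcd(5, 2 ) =1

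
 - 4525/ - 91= 4525/91 = 49.73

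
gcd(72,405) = 9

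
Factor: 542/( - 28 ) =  - 2^( - 1)*7^( - 1)*271^1 =- 271/14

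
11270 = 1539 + 9731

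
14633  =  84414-69781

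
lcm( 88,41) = 3608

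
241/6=241/6 = 40.17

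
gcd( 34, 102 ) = 34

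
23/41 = 23/41 =0.56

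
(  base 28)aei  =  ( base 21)iei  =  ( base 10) 8250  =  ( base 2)10000000111010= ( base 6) 102110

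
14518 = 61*238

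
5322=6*887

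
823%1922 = 823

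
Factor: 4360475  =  5^2* 7^1 * 24917^1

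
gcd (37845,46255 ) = 4205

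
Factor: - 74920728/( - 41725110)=2^2 * 5^( - 1 )*7^(- 1) * 431^(- 1 )*461^(-1)*509^1*6133^1 = 12486788/6954185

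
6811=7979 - 1168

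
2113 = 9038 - 6925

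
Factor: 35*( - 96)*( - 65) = 2^5*3^1*5^2*7^1*13^1 = 218400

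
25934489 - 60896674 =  -34962185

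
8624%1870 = 1144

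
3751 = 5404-1653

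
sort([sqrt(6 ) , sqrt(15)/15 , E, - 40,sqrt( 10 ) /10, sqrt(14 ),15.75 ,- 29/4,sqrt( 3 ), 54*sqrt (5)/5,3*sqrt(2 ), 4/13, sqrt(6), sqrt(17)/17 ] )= [ - 40, - 29/4,sqrt(17)/17,sqrt(15)/15,4/13,sqrt(10) /10,sqrt( 3 ), sqrt( 6 ),sqrt(6), E,  sqrt (14),3*sqrt (2),15.75,54 * sqrt(5 )/5 ]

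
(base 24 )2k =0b1000100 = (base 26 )2G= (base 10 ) 68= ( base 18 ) 3E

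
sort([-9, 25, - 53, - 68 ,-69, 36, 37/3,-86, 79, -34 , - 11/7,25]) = [ - 86 ,  -  69,  -  68,-53,-34, - 9 , - 11/7,37/3, 25, 25, 36, 79]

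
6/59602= 3/29801 = 0.00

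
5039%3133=1906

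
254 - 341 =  - 87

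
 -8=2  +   - 10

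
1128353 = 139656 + 988697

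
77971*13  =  1013623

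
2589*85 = 220065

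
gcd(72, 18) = 18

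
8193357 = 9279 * 883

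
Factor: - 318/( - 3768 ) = 2^( - 2)*53^1*157^( - 1 ) = 53/628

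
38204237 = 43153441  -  4949204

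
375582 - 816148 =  - 440566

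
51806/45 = 51806/45 =1151.24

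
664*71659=47581576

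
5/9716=5/9716 = 0.00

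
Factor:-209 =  - 11^1*19^1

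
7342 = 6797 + 545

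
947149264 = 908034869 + 39114395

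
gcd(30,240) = 30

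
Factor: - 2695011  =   - 3^1*11^1*81667^1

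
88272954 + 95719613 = 183992567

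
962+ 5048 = 6010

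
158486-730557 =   -  572071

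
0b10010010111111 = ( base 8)22277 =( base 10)9407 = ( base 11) 7082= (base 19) 1712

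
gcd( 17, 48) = 1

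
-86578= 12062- 98640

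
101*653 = 65953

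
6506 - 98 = 6408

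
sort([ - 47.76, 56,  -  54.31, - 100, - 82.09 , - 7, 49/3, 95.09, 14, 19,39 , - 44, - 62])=[ - 100, - 82.09, - 62, - 54.31, - 47.76, - 44,-7,14, 49/3,  19,39, 56, 95.09 ]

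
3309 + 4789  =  8098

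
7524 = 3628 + 3896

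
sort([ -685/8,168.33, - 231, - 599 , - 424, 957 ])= [-599, - 424,-231, - 685/8, 168.33, 957] 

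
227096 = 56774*4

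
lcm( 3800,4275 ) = 34200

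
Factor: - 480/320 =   -  2^(-1) * 3^1=- 3/2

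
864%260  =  84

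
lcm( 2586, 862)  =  2586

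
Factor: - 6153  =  -3^1*7^1*293^1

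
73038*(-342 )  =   - 24978996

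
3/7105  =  3/7105 = 0.00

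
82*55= 4510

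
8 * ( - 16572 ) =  - 132576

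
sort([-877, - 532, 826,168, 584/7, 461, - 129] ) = [ - 877, - 532,- 129, 584/7,168, 461, 826]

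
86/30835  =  86/30835  =  0.00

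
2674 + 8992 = 11666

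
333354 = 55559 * 6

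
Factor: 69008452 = 2^2 * 101^1*  170813^1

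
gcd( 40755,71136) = 741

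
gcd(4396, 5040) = 28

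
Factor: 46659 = 3^1*103^1 * 151^1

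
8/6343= 8/6343= 0.00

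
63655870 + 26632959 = 90288829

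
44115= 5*8823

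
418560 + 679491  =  1098051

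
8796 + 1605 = 10401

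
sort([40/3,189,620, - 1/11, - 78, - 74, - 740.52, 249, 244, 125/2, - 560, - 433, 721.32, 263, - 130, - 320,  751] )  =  [- 740.52, -560,-433, - 320, - 130, - 78, - 74, - 1/11, 40/3,125/2,189, 244, 249, 263  ,  620,  721.32,751] 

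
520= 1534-1014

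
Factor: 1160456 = 2^3 * 11^1 * 13187^1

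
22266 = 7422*3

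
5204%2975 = 2229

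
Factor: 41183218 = 2^1 * 20591609^1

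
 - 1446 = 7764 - 9210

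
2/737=2/737 = 0.00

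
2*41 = 82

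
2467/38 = 64 + 35/38 =64.92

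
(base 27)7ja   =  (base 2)1010111111010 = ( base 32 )5FQ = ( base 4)1113322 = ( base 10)5626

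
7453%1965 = 1558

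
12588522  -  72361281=- 59772759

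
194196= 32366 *6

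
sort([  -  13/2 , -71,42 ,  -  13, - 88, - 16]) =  [ - 88, -71, - 16 , - 13 , -13/2,42]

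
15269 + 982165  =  997434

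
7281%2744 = 1793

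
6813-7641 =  - 828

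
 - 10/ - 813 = 10/813 = 0.01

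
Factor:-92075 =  - 5^2*29^1*127^1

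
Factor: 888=2^3*3^1*37^1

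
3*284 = 852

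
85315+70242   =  155557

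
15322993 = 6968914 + 8354079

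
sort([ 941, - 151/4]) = [ - 151/4, 941]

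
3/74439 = 1/24813 = 0.00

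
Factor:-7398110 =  - 2^1*5^1*113^1*6547^1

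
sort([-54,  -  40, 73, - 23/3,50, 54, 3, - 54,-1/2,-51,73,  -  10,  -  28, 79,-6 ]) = [-54, - 54,-51, - 40, - 28 , - 10,-23/3,-6, - 1/2,3,50 , 54, 73, 73,  79]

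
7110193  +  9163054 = 16273247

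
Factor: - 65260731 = - 3^1*21753577^1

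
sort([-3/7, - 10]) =[ - 10,  -  3/7 ] 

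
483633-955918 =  - 472285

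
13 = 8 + 5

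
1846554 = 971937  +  874617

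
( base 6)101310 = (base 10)8106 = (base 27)b36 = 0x1FAA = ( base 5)224411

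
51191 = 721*71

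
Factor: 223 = 223^1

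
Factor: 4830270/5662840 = 483027/566284 = 2^( - 2) * 3^1*67^(-1)*2113^( - 1) * 161009^1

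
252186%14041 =13489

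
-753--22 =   -  731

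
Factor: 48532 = 2^2*11^1*1103^1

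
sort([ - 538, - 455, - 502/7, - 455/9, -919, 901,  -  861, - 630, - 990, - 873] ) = [ - 990, - 919, - 873, - 861, - 630,-538, - 455, - 502/7, - 455/9,901] 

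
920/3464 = 115/433 = 0.27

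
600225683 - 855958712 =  - 255733029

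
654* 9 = 5886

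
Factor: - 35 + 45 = 2^1*5^1 = 10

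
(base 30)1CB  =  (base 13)76A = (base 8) 2367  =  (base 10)1271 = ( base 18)3GB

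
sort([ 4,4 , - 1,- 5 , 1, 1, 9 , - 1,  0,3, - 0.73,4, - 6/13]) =[ - 5, - 1 , - 1 ,-0.73 , -6/13, 0,  1 , 1, 3, 4, 4, 4 , 9] 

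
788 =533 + 255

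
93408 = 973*96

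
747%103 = 26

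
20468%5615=3623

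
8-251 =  - 243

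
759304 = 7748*98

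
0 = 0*753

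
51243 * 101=5175543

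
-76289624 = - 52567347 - 23722277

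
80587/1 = 80587 =80587.00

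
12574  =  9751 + 2823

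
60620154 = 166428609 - 105808455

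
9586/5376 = 4793/2688 = 1.78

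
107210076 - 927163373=- 819953297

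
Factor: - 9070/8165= - 1814/1633=- 2^1* 23^( - 1)*71^ ( - 1 )*907^1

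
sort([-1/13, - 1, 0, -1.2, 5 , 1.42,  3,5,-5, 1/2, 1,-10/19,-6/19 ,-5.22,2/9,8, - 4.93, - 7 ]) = [  -  7 , - 5.22, - 5,-4.93, - 1.2 ,  -  1, - 10/19, -6/19 ,- 1/13,0,  2/9,1/2 , 1 , 1.42,3,5,  5,8 ] 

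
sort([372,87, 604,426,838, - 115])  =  [-115, 87 , 372, 426 , 604,838 ]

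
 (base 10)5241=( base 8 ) 12171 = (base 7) 21165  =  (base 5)131431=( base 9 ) 7163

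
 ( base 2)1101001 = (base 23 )4D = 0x69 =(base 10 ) 105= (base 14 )77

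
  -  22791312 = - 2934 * 7768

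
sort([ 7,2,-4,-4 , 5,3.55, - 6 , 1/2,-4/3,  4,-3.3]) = [-6, - 4,-4, -3.3,  -  4/3, 1/2, 2, 3.55, 4 , 5,7 ] 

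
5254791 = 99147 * 53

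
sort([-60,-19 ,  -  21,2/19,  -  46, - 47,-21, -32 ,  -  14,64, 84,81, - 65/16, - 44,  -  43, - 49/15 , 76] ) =[-60,  -  47  , - 46, - 44, - 43, - 32,  -  21 , -21, - 19, - 14,  -  65/16,  -  49/15, 2/19, 64,76,81,84]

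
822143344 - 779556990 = 42586354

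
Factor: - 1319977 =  - 659^1*2003^1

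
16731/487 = 34 + 173/487 = 34.36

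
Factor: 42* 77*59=2^1*3^1 * 7^2*11^1*59^1 = 190806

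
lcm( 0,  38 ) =0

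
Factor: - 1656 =-2^3*3^2 * 23^1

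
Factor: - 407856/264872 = -174/113   =  -2^1*3^1*29^1*113^ (-1 )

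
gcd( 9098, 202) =2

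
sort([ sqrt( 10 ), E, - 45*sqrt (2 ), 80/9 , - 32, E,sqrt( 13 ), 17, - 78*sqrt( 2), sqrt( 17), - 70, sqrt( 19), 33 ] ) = [ - 78*sqrt( 2), - 70, - 45 *sqrt( 2), - 32,  E, E,sqrt(10),sqrt( 13), sqrt(17), sqrt ( 19),80/9, 17, 33]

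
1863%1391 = 472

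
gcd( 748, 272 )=68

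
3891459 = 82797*47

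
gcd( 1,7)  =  1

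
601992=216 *2787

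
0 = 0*135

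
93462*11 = 1028082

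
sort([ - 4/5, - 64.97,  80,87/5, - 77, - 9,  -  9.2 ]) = [ - 77, - 64.97, - 9.2, - 9 , - 4/5, 87/5,80] 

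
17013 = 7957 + 9056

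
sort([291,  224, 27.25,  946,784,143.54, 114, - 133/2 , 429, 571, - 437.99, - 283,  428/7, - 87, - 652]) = [ - 652, - 437.99, - 283, - 87, - 133/2,27.25,428/7,  114, 143.54, 224,291, 429, 571,784, 946]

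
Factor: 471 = 3^1*157^1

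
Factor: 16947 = 3^2*7^1*269^1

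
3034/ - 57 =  - 54 + 44/57 = - 53.23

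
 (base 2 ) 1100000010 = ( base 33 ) NB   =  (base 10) 770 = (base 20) 1ia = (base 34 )mm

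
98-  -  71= 169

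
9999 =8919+1080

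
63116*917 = 57877372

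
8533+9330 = 17863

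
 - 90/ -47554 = 45/23777=0.00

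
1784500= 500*3569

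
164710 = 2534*65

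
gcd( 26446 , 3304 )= 14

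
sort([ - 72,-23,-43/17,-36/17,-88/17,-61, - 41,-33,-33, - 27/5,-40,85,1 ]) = [ - 72,-61,-41,-40, - 33,  -  33, - 23,-27/5,-88/17, - 43/17, - 36/17, 1,85] 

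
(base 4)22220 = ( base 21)1b8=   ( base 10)680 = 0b1010101000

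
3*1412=4236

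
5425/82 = 66 + 13/82 = 66.16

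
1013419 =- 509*( - 1991) 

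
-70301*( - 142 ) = 9982742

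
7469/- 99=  - 76+5/9=-75.44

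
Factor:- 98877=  - 3^1*23^1*1433^1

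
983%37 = 21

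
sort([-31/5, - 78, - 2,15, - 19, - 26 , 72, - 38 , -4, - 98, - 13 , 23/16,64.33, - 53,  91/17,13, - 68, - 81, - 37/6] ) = [ - 98, - 81, - 78, - 68, - 53,-38,  -  26, - 19, - 13,-31/5, - 37/6, - 4, -2,23/16,91/17,13, 15,64.33, 72]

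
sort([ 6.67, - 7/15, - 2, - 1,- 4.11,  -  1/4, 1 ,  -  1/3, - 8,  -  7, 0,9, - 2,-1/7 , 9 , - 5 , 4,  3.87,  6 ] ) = [ - 8, - 7 , - 5, - 4.11,-2,-2,  -  1, - 7/15, - 1/3, - 1/4, - 1/7  ,  0, 1,3.87,4,  6, 6.67,9,9 ]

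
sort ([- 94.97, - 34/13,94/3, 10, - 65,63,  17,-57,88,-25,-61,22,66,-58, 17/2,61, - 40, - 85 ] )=[-94.97,-85, - 65, - 61, - 58, - 57,-40,-25,  -  34/13,  17/2, 10 , 17,22, 94/3,61,63,66,88] 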